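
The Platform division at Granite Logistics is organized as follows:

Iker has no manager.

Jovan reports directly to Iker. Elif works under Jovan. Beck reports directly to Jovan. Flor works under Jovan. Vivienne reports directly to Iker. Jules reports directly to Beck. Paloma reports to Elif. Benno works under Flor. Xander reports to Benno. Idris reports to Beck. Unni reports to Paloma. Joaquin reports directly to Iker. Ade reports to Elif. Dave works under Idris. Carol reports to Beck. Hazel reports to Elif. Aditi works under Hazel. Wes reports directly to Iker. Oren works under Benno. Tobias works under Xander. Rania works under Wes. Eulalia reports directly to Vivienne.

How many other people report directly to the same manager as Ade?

2

Ade reports to Elif. Elif's other direct reports are Paloma, Hazel — 2 peers.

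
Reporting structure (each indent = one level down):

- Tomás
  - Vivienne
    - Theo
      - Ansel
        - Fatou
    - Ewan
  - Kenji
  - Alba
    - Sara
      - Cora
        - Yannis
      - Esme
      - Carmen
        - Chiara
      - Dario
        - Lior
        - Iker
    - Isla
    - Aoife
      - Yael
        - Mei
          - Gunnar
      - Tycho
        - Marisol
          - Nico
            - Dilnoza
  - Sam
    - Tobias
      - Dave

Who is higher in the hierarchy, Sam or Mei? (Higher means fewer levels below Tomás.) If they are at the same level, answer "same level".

Sam is 1 level below Tomás; Mei is 4. Sam is higher.

Sam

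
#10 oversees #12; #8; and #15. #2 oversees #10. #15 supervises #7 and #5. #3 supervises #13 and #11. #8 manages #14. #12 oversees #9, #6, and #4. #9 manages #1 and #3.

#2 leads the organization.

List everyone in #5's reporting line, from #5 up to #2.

#5 reports to #15. #15 reports to #10. #10 reports to #2. #2 is at the top.

#5 -> #15 -> #10 -> #2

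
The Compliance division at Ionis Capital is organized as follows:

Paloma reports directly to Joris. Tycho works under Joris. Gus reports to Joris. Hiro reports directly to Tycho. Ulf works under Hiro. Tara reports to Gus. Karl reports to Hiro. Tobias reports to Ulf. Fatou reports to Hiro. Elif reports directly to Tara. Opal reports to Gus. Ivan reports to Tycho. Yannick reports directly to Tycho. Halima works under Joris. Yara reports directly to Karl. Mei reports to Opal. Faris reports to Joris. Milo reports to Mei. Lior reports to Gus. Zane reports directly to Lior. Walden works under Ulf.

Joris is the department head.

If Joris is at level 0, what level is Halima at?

Chain from Halima up to Joris: Halima → Joris. That is 1 step up, so Halima is 1 level below Joris.

1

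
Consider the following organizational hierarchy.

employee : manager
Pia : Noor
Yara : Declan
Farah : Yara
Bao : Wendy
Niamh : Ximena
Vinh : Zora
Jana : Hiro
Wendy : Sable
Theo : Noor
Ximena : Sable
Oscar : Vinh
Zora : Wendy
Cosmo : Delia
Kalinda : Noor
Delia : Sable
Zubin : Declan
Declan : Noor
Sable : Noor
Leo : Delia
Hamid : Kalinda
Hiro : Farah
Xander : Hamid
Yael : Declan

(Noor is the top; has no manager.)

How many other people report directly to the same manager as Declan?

4

Declan reports to Noor. Noor's other direct reports are Sable, Pia, Theo, Kalinda — 4 peers.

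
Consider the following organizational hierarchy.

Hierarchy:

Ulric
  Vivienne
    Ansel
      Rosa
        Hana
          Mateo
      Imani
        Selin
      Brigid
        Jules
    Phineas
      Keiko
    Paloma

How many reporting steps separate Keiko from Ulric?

3

Chain from Keiko up to Ulric: Keiko → Phineas → Vivienne → Ulric. That is 3 steps up, so Keiko is 3 levels below Ulric.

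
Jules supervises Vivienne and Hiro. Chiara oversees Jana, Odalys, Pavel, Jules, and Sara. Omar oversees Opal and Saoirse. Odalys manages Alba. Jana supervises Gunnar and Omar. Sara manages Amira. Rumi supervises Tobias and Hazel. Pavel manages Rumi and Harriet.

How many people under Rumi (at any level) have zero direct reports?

2

The people in Rumi's organization with no one reporting to them are Hazel, Tobias. That is 2.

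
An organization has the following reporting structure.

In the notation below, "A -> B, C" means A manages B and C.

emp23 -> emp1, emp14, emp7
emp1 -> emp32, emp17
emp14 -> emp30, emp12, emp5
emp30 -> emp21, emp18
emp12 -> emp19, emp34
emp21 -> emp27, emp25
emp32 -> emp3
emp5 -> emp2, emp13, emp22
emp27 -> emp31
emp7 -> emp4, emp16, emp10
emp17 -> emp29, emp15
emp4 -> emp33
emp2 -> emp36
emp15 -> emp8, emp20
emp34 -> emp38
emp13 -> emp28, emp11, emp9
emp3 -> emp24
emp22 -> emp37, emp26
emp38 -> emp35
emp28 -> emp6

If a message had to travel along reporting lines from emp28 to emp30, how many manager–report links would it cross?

4

emp28 is 3 levels below emp14, and emp30 is 1 level below emp14 (their lowest common manager). The shortest path runs up from emp28 to emp14 and back down to emp30: 3 + 1 = 4 links.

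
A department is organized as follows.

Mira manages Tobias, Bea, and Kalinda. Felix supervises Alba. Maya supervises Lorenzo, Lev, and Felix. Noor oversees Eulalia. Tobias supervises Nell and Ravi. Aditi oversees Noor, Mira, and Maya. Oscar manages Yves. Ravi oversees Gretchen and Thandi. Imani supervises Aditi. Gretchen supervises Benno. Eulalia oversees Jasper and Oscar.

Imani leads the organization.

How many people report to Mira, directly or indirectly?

8

Mira directly manages Tobias, Bea, Kalinda. Under Tobias: Nell, Ravi, Thandi, Gretchen, Benno (5). Bea has no reports. Kalinda has no reports. So Mira's organization is 3 direct reports plus everyone under them: 6 + 1 + 1 = 8.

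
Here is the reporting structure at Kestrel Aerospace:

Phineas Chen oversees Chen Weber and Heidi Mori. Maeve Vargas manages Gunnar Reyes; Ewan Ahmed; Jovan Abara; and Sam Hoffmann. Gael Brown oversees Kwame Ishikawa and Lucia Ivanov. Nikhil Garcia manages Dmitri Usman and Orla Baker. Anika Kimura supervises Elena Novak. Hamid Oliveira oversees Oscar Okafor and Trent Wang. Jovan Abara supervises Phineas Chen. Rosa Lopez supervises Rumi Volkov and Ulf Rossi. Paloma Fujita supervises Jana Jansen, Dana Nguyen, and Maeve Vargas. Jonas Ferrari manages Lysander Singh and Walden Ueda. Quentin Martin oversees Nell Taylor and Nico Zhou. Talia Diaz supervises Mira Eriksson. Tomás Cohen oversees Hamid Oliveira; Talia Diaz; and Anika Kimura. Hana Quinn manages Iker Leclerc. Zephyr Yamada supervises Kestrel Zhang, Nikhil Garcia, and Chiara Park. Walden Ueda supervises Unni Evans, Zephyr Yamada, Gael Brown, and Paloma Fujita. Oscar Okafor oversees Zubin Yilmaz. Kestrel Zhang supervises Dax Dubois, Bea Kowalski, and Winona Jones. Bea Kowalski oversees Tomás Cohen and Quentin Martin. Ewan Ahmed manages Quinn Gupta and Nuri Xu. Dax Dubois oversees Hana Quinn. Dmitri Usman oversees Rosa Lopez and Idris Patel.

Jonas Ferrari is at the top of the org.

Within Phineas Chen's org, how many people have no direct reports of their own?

The people in Phineas Chen's organization with no one reporting to them are Heidi Mori, Chen Weber. That is 2.

2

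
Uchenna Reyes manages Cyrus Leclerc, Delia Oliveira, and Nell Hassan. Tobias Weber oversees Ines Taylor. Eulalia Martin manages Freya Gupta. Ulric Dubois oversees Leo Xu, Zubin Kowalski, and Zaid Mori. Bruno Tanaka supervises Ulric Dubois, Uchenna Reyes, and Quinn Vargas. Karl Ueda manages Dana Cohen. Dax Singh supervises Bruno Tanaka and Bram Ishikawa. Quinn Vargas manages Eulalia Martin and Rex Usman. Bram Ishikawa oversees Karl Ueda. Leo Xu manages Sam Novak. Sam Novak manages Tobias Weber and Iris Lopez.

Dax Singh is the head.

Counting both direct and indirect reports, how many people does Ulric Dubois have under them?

7

Ulric Dubois directly manages Leo Xu, Zubin Kowalski, Zaid Mori. Under Leo Xu: Sam Novak, Tobias Weber, Ines Taylor, Iris Lopez (4). Zubin Kowalski has no reports. Zaid Mori has no reports. So Ulric Dubois's organization is 3 direct reports plus everyone under them: 5 + 1 + 1 = 7.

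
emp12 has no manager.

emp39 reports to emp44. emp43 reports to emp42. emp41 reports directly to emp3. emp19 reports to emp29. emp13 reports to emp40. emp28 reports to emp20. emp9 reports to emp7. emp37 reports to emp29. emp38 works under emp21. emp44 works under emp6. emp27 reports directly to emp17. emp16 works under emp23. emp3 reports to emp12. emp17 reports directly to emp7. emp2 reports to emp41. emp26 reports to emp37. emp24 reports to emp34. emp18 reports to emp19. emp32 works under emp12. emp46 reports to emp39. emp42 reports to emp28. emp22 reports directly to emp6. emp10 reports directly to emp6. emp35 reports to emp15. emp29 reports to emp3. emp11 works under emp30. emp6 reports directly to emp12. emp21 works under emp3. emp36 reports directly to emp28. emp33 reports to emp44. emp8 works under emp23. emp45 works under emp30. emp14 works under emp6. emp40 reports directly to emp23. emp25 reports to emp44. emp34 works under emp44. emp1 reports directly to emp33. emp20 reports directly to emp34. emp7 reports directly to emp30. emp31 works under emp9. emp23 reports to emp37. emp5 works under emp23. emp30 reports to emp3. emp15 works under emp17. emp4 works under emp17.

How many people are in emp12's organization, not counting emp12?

emp12 directly manages emp3, emp6, emp32. Under emp3: emp41, emp2, emp29, emp19, emp18, emp37, emp26, emp23, emp5, emp8, emp16, emp40, emp13, emp30, emp11, emp45, emp7, emp9, emp31, emp17, emp4, emp27, emp15, emp35, emp21, emp38 (26). Under emp6: emp22, emp14, emp10, emp44, emp25, emp39, emp46, emp33, emp1, emp34, emp24, emp20, emp28, emp42, emp43, emp36 (16). emp32 has no reports. So emp12's organization is 3 direct reports plus everyone under them: 27 + 17 + 1 = 45.

45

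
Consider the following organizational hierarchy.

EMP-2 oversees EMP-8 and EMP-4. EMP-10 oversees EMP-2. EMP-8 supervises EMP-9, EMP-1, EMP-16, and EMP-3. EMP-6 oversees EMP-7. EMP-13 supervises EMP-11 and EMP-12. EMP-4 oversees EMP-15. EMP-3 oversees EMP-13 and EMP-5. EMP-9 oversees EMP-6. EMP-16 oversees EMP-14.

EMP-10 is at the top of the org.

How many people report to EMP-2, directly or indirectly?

EMP-2 directly manages EMP-8, EMP-4. Under EMP-8: EMP-3, EMP-5, EMP-13, EMP-12, EMP-11, EMP-16, EMP-14, EMP-1, EMP-9, EMP-6, EMP-7 (11). Under EMP-4: EMP-15 (1). So EMP-2's organization is 2 direct reports plus everyone under them: 12 + 2 = 14.

14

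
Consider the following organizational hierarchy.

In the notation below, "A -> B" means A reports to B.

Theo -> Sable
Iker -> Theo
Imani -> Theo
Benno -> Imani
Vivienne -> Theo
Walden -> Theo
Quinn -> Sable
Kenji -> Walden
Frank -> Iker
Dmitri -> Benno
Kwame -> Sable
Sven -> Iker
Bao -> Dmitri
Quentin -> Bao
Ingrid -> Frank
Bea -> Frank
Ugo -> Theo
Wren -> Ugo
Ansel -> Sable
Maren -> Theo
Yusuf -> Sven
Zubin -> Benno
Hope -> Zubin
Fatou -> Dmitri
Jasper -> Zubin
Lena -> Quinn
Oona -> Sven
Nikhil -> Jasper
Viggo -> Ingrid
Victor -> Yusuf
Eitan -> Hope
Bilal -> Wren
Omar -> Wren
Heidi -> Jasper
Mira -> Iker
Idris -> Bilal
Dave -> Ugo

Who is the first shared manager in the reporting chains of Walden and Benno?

Theo

Walden's chain of managers is Theo, Sable. Benno's chain of managers is Imani, Theo, Sable. The first manager that appears in both chains is Theo.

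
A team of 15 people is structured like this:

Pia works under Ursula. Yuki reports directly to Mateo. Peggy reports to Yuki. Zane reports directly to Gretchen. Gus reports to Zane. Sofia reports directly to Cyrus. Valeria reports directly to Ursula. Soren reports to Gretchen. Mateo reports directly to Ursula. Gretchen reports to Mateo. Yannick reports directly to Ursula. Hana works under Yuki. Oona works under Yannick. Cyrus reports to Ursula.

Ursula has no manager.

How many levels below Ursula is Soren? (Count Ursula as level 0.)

Chain from Soren up to Ursula: Soren → Gretchen → Mateo → Ursula. That is 3 steps up, so Soren is 3 levels below Ursula.

3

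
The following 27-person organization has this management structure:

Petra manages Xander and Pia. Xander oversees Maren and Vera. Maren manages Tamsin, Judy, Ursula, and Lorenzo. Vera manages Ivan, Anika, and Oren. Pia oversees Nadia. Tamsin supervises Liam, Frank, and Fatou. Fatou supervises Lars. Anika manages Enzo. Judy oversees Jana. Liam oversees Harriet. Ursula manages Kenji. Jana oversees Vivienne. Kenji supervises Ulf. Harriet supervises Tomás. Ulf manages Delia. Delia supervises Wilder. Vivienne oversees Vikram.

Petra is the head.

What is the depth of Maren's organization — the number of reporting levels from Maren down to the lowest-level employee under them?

5

The longest chain under Maren runs Maren → Ursula → Kenji → Ulf → Delia → Wilder, which is 5 levels below Maren.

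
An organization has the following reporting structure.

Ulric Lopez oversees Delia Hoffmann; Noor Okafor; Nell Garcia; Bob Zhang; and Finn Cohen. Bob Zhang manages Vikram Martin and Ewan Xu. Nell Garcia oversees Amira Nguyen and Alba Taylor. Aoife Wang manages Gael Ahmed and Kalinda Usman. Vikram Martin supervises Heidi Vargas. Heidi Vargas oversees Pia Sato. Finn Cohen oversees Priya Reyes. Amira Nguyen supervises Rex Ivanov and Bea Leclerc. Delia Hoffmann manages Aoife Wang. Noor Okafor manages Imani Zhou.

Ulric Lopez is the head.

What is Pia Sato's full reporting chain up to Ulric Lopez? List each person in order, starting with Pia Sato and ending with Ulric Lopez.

Pia Sato reports to Heidi Vargas. Heidi Vargas reports to Vikram Martin. Vikram Martin reports to Bob Zhang. Bob Zhang reports to Ulric Lopez. Ulric Lopez is at the top.

Pia Sato -> Heidi Vargas -> Vikram Martin -> Bob Zhang -> Ulric Lopez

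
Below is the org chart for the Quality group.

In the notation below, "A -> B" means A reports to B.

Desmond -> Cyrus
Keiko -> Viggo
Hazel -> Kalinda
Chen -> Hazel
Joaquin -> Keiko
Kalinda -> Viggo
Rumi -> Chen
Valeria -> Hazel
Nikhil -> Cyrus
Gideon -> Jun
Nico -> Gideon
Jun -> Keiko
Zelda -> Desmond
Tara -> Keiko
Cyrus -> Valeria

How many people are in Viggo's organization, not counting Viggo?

15

Viggo directly manages Keiko, Kalinda. Under Keiko: Joaquin, Tara, Jun, Gideon, Nico (5). Under Kalinda: Hazel, Chen, Rumi, Valeria, Cyrus, Nikhil, Desmond, Zelda (8). So Viggo's organization is 2 direct reports plus everyone under them: 6 + 9 = 15.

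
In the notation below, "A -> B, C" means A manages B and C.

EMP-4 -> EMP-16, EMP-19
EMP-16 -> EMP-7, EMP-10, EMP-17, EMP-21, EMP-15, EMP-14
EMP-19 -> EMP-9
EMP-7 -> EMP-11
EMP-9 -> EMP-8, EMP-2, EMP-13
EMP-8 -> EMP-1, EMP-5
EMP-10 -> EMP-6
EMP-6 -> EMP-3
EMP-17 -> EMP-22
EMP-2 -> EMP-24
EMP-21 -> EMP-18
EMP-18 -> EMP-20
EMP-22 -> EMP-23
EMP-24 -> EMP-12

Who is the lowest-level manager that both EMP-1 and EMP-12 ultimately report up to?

EMP-1's chain of managers is EMP-8, EMP-9, EMP-19, EMP-4. EMP-12's chain of managers is EMP-24, EMP-2, EMP-9, EMP-19, EMP-4. The first manager that appears in both chains is EMP-9.

EMP-9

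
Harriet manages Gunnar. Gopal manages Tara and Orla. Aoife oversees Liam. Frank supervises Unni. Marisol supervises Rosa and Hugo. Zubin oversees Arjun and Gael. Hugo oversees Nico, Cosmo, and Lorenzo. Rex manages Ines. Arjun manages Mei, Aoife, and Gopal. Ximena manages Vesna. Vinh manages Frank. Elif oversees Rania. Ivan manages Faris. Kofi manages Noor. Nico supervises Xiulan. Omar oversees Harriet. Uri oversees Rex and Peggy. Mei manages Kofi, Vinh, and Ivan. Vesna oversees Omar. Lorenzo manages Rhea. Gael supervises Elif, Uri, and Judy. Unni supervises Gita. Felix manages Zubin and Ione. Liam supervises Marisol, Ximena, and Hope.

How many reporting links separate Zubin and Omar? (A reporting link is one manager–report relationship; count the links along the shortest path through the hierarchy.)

Omar is in Zubin's organization: the chain from Omar up to Zubin is Omar → Vesna → Ximena → Liam → Aoife → Arjun → Zubin, which is 6 links.

6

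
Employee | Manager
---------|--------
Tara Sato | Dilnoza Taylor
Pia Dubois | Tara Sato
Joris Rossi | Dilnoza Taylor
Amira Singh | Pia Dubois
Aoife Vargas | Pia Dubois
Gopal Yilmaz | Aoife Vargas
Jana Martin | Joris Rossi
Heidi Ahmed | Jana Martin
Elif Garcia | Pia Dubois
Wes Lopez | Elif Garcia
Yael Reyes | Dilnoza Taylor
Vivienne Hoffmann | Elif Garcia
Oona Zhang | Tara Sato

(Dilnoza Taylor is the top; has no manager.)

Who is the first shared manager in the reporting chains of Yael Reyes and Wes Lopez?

Dilnoza Taylor

Yael Reyes's chain of managers is Dilnoza Taylor. Wes Lopez's chain of managers is Elif Garcia, Pia Dubois, Tara Sato, Dilnoza Taylor. The first manager that appears in both chains is Dilnoza Taylor.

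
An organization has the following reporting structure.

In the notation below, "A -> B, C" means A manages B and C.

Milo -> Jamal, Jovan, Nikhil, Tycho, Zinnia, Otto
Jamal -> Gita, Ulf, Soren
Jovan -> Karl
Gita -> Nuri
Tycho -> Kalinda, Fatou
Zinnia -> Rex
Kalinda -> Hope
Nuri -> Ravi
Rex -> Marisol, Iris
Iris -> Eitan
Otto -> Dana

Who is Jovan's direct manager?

Milo

Jovan reports directly to Milo.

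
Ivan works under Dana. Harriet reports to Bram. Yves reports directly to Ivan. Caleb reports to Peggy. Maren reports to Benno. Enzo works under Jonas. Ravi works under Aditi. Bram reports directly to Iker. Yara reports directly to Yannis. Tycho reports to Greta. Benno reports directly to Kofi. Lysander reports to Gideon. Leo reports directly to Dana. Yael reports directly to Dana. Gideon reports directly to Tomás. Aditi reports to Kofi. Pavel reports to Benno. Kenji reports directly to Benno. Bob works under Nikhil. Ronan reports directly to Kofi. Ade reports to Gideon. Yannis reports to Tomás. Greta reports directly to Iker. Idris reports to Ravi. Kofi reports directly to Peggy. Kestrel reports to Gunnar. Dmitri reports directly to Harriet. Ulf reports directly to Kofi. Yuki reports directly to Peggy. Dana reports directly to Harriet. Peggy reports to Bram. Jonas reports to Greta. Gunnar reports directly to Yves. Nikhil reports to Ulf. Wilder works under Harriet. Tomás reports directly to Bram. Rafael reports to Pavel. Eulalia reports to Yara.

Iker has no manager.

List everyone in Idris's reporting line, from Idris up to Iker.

Idris reports to Ravi. Ravi reports to Aditi. Aditi reports to Kofi. Kofi reports to Peggy. Peggy reports to Bram. Bram reports to Iker. Iker is at the top.

Idris -> Ravi -> Aditi -> Kofi -> Peggy -> Bram -> Iker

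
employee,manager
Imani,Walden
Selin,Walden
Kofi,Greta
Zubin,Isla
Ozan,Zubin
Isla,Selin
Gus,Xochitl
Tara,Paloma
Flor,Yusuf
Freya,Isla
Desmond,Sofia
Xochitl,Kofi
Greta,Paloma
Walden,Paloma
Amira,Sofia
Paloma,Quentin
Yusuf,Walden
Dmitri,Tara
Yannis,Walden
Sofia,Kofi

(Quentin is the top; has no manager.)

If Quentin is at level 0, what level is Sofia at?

Chain from Sofia up to Quentin: Sofia → Kofi → Greta → Paloma → Quentin. That is 4 steps up, so Sofia is 4 levels below Quentin.

4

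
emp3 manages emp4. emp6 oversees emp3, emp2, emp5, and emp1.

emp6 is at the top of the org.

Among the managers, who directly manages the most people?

Direct-report counts: emp6 has 4; emp3 has 1. The largest is 4, held by emp6.

emp6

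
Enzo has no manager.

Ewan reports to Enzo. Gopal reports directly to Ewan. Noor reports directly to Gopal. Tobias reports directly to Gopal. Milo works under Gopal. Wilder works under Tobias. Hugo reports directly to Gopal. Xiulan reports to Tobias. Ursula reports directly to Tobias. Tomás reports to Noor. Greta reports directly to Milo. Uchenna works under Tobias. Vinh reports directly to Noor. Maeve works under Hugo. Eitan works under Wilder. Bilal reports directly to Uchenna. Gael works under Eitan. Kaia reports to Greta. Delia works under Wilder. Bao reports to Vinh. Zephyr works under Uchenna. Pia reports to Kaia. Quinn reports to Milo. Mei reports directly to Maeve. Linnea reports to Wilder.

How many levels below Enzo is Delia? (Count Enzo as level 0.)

Chain from Delia up to Enzo: Delia → Wilder → Tobias → Gopal → Ewan → Enzo. That is 5 steps up, so Delia is 5 levels below Enzo.

5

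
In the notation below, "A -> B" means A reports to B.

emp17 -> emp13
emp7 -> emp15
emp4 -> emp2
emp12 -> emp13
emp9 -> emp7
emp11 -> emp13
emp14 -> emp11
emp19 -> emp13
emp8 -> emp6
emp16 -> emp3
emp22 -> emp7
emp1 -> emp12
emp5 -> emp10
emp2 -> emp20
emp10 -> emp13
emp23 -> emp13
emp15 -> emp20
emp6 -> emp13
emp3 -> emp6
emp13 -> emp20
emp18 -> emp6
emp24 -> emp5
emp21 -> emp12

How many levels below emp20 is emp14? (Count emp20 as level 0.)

Chain from emp14 up to emp20: emp14 → emp11 → emp13 → emp20. That is 3 steps up, so emp14 is 3 levels below emp20.

3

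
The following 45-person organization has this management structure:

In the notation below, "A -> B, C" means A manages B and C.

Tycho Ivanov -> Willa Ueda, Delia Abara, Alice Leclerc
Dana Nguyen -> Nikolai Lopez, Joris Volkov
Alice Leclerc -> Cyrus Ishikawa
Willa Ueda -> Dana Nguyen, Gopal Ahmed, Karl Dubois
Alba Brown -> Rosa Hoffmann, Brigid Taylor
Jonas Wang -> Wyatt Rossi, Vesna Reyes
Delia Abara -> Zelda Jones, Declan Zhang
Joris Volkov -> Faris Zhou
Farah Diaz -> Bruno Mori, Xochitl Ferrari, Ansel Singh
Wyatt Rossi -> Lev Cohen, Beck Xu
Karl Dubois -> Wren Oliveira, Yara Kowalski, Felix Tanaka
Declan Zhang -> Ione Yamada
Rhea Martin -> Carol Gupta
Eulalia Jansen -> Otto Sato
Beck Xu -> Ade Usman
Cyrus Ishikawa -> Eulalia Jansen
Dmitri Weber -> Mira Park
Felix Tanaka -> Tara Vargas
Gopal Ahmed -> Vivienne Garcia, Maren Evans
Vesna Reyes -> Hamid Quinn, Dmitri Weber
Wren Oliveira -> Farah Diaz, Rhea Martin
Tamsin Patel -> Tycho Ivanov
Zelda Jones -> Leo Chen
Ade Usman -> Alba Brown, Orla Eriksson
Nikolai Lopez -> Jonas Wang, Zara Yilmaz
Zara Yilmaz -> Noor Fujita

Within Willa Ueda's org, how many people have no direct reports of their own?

16

The people in Willa Ueda's organization with no one reporting to them are Tara Vargas, Yara Kowalski, Carol Gupta, Ansel Singh, Xochitl Ferrari, Bruno Mori, Maren Evans, Vivienne Garcia, Faris Zhou, Noor Fujita, Mira Park, Hamid Quinn, Orla Eriksson, Brigid Taylor, Rosa Hoffmann, Lev Cohen. That is 16.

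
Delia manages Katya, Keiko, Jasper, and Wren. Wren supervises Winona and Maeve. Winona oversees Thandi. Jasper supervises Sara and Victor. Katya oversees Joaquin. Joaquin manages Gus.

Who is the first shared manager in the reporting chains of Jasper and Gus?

Delia

Jasper's chain of managers is Delia. Gus's chain of managers is Joaquin, Katya, Delia. The first manager that appears in both chains is Delia.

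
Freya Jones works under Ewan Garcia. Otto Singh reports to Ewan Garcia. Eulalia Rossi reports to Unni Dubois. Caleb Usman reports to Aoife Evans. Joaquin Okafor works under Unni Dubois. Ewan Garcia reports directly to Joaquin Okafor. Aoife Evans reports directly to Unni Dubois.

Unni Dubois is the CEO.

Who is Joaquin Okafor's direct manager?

Joaquin Okafor reports directly to Unni Dubois.

Unni Dubois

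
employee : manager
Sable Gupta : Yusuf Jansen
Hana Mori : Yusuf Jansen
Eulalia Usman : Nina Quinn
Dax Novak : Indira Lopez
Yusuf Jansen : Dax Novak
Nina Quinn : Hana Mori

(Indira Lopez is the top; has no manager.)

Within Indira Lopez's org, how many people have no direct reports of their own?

2

The people in Indira Lopez's organization with no one reporting to them are Eulalia Usman, Sable Gupta. That is 2.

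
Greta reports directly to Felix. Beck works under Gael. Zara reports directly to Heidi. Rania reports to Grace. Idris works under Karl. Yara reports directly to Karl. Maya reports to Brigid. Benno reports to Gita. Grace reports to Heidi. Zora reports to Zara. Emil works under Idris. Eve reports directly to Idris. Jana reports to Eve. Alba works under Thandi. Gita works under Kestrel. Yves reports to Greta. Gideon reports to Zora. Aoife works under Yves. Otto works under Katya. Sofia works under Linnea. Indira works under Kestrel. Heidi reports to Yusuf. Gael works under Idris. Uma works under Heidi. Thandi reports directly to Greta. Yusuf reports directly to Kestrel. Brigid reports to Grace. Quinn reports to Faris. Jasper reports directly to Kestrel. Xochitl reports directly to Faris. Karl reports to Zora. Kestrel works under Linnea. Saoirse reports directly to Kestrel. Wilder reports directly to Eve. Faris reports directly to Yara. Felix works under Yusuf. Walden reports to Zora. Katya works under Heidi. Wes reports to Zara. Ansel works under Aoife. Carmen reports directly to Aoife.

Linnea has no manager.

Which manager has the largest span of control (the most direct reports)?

Direct-report counts: Linnea has 2; Kestrel has 5; Gita has 1; Yusuf has 2; Felix has 1; Greta has 2; Thandi has 1; Yves has 1; Aoife has 2; Heidi has 4; Grace has 2; Brigid has 1; Katya has 1; Zara has 2; Zora has 3; Karl has 2; Yara has 1; Faris has 2; Idris has 3; Gael has 1; Eve has 2. The largest is 5, held by Kestrel.

Kestrel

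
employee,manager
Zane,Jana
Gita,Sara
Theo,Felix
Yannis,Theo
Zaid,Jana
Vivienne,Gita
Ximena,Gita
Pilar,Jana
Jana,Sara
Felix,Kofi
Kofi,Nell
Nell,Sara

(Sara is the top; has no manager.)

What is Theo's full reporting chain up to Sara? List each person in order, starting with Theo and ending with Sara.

Theo reports to Felix. Felix reports to Kofi. Kofi reports to Nell. Nell reports to Sara. Sara is at the top.

Theo -> Felix -> Kofi -> Nell -> Sara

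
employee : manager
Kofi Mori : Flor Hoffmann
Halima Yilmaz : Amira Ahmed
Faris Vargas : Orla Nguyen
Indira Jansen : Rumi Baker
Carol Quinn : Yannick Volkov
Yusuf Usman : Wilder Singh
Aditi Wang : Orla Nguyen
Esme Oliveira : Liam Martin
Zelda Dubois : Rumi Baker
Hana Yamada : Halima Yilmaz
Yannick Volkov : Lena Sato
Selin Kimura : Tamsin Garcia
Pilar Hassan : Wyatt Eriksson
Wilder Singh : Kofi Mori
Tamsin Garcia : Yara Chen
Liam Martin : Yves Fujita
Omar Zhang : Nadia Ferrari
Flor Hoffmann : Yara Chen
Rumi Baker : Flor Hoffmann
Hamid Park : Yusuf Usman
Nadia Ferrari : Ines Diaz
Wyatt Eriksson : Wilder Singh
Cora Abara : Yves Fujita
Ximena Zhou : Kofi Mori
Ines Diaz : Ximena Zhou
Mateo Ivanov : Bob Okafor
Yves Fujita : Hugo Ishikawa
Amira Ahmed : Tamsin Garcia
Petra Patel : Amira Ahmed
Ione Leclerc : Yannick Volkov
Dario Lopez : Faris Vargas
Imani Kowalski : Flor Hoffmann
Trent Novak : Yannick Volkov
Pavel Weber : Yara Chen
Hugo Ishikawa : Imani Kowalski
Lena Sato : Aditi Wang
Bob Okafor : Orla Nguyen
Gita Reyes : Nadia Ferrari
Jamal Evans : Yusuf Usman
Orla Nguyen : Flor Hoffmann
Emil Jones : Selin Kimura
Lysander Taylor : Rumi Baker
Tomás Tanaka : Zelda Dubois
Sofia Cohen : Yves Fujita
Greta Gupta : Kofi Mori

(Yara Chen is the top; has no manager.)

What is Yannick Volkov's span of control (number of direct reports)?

3

Yannick Volkov directly manages Carol Quinn, Trent Novak, Ione Leclerc. That is 3 direct reports.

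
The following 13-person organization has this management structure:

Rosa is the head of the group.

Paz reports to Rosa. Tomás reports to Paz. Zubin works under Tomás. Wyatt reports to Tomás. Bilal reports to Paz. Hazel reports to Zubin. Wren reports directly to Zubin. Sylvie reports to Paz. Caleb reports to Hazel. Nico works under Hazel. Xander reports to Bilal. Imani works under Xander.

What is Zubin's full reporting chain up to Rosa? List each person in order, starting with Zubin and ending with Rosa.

Zubin -> Tomás -> Paz -> Rosa

Zubin reports to Tomás. Tomás reports to Paz. Paz reports to Rosa. Rosa is at the top.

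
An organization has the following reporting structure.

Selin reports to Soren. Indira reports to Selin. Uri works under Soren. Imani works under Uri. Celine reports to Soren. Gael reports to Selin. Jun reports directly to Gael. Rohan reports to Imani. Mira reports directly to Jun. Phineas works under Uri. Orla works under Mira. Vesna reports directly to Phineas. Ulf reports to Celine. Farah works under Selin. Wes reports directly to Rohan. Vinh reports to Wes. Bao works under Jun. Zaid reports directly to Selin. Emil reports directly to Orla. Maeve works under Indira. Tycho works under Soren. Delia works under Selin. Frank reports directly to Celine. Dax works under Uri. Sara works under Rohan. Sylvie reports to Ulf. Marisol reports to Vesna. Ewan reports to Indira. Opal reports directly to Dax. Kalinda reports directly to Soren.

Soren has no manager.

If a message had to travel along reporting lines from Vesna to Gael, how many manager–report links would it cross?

Vesna is 3 levels below Soren, and Gael is 2 levels below Soren (their lowest common manager). The shortest path runs up from Vesna to Soren and back down to Gael: 3 + 2 = 5 links.

5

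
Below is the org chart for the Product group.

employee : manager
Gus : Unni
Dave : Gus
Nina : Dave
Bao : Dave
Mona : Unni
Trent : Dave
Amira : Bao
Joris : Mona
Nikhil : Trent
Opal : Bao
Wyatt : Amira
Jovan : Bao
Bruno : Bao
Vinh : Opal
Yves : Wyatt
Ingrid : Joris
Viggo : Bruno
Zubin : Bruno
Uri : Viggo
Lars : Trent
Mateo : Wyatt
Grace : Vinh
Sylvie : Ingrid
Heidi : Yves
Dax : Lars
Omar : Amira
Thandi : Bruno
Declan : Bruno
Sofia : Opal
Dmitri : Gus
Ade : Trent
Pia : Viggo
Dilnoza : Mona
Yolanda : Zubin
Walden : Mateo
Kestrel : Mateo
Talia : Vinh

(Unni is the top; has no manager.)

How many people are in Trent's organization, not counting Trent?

4

Trent directly manages Nikhil, Lars, Ade. Nikhil has no reports. Under Lars: Dax (1). Ade has no reports. So Trent's organization is 3 direct reports plus everyone under them: 1 + 2 + 1 = 4.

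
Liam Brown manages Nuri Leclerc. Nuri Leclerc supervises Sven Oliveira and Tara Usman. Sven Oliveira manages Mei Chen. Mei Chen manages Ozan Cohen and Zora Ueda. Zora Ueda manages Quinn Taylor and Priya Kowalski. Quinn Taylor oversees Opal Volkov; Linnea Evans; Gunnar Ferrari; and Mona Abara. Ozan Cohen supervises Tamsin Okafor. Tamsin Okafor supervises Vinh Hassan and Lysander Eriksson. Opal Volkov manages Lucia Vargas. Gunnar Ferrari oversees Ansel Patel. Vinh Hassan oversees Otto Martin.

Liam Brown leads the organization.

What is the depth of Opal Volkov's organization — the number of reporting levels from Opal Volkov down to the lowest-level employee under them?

1

The longest chain under Opal Volkov runs Opal Volkov → Lucia Vargas, which is 1 level below Opal Volkov.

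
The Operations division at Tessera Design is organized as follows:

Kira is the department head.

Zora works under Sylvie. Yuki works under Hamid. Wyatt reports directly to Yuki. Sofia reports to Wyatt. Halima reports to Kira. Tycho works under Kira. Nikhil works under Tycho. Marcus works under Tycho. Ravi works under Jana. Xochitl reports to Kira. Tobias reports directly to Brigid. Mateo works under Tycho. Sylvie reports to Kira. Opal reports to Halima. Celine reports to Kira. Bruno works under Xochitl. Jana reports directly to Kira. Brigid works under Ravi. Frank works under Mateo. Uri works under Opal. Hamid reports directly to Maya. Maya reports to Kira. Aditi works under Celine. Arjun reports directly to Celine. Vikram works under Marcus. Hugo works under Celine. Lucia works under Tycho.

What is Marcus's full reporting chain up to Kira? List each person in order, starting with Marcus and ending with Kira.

Marcus reports to Tycho. Tycho reports to Kira. Kira is at the top.

Marcus -> Tycho -> Kira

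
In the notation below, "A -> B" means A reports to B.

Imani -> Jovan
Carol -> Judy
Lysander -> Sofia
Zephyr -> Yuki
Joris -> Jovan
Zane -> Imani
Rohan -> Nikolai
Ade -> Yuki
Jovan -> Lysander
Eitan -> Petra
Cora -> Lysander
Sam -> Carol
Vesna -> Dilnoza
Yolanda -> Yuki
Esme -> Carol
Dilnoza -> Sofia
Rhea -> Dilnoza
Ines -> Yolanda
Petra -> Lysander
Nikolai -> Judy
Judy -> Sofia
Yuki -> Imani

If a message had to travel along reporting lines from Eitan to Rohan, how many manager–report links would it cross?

6

Eitan is 3 levels below Sofia, and Rohan is 3 levels below Sofia (their lowest common manager). The shortest path runs up from Eitan to Sofia and back down to Rohan: 3 + 3 = 6 links.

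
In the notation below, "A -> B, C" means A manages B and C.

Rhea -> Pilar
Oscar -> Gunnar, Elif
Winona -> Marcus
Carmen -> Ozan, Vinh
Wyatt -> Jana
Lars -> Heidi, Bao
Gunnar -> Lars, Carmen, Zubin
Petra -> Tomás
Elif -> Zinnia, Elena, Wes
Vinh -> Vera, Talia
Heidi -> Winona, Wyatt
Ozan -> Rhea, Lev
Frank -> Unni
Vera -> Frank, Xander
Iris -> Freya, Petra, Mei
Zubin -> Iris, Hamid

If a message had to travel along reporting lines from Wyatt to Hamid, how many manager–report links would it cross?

5

Wyatt is 3 levels below Gunnar, and Hamid is 2 levels below Gunnar (their lowest common manager). The shortest path runs up from Wyatt to Gunnar and back down to Hamid: 3 + 2 = 5 links.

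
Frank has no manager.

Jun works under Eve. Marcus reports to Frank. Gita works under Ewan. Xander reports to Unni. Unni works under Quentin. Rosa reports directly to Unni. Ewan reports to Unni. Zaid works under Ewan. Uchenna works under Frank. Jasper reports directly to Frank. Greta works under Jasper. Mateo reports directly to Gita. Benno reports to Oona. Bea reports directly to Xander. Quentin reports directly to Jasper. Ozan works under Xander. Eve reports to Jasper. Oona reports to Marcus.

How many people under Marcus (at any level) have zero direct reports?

The only person in Marcus's organization with no one reporting to them is Benno. That is 1.

1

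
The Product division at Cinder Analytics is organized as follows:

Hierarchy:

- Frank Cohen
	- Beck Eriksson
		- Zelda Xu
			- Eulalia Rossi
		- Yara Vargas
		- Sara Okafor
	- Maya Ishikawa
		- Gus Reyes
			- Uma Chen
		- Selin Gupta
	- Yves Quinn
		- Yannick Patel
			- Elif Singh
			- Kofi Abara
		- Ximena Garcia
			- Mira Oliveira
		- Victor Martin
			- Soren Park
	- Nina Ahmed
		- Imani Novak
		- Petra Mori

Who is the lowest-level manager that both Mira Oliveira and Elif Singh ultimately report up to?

Yves Quinn

Mira Oliveira's chain of managers is Ximena Garcia, Yves Quinn, Frank Cohen. Elif Singh's chain of managers is Yannick Patel, Yves Quinn, Frank Cohen. The first manager that appears in both chains is Yves Quinn.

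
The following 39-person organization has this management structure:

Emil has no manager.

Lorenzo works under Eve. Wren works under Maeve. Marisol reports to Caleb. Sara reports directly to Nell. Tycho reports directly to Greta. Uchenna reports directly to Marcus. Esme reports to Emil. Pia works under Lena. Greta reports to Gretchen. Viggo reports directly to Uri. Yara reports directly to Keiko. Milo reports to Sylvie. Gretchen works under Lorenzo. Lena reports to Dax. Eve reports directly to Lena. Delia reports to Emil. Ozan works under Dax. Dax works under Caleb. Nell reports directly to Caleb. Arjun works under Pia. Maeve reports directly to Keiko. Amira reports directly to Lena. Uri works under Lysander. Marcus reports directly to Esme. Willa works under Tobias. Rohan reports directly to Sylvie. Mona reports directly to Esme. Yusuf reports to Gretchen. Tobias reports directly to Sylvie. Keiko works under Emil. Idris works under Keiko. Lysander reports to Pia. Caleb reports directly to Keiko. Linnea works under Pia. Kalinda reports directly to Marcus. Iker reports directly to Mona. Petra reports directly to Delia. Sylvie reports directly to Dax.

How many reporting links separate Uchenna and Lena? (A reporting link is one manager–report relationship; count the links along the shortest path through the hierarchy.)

7

Uchenna is 3 levels below Emil, and Lena is 4 levels below Emil (their lowest common manager). The shortest path runs up from Uchenna to Emil and back down to Lena: 3 + 4 = 7 links.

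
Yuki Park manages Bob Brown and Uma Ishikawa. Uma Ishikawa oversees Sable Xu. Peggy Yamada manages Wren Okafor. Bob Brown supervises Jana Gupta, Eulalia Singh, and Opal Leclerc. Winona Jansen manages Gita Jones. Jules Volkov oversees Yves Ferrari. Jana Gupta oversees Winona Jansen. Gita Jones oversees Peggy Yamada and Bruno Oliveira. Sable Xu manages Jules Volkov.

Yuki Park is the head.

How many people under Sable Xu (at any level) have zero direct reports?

1

The only person in Sable Xu's organization with no one reporting to them is Yves Ferrari. That is 1.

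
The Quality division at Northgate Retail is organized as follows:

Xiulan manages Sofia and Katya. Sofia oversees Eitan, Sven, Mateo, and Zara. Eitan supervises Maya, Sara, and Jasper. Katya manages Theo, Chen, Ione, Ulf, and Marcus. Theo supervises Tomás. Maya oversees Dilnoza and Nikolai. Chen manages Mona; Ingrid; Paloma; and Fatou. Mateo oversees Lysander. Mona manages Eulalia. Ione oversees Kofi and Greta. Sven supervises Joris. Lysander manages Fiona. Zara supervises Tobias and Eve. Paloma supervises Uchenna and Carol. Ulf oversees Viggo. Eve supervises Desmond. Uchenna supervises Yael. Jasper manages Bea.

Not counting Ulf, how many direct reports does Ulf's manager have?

Ulf reports to Katya. Katya's other direct reports are Theo, Chen, Ione, Marcus — 4 peers.

4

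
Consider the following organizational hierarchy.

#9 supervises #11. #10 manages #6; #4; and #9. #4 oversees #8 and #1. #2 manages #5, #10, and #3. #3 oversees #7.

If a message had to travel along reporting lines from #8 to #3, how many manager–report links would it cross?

#8 is 3 levels below #2, and #3 is 1 level below #2 (their lowest common manager). The shortest path runs up from #8 to #2 and back down to #3: 3 + 1 = 4 links.

4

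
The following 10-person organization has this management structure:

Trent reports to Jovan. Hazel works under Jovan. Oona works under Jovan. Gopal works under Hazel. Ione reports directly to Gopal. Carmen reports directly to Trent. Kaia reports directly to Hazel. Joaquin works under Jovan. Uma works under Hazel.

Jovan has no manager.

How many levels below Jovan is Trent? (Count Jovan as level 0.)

1

Chain from Trent up to Jovan: Trent → Jovan. That is 1 step up, so Trent is 1 level below Jovan.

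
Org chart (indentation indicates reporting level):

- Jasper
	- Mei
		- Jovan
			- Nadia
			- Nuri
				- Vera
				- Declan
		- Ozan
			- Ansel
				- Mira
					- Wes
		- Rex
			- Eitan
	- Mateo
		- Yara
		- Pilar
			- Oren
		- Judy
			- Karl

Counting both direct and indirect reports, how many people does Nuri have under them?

Nuri directly manages Vera, Declan. Vera has no reports. Declan has no reports. So Nuri's organization is 2 direct reports plus everyone under them: 1 + 1 = 2.

2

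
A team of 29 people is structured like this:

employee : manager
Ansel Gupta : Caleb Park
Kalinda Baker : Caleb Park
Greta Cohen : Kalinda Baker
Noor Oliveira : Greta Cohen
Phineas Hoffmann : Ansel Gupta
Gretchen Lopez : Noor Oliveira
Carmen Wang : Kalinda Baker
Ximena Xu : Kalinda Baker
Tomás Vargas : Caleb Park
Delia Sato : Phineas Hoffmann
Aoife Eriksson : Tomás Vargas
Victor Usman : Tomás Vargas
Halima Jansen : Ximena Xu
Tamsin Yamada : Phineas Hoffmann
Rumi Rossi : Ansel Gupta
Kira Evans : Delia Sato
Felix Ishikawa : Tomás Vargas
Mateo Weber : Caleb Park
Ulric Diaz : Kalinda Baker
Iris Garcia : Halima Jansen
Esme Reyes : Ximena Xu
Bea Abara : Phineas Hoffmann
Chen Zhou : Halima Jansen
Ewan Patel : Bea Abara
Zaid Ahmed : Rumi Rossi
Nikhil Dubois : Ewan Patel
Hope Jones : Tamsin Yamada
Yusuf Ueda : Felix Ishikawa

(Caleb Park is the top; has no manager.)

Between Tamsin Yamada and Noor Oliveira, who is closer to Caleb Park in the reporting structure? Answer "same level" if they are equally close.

Both Tamsin Yamada and Noor Oliveira are 3 levels below Caleb Park.

same level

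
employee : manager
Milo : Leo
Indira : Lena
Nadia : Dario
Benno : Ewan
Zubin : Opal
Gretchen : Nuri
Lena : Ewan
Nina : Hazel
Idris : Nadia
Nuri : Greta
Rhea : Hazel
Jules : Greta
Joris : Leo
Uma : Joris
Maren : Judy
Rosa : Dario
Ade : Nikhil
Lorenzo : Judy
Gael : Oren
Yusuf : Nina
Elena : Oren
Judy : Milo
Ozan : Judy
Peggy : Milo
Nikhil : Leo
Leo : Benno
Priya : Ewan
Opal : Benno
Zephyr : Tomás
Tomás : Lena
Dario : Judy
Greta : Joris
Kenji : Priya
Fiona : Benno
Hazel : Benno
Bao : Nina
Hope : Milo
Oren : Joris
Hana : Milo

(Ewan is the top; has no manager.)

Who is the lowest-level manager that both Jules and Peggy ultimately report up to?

Leo

Jules's chain of managers is Greta, Joris, Leo, Benno, Ewan. Peggy's chain of managers is Milo, Leo, Benno, Ewan. The first manager that appears in both chains is Leo.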